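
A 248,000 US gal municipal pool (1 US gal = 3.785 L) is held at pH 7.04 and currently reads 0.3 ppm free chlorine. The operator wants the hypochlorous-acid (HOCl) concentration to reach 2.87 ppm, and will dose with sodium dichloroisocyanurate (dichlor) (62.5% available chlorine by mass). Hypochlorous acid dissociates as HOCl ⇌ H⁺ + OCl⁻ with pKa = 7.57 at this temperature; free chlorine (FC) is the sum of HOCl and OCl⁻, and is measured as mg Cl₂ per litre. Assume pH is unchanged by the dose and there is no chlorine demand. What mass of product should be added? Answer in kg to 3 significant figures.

Volume: 248,000 US gal × 3.785 L/gal = 938,680 L.
[OCl⁻]/[HOCl] = 10^(pH − pKa) = 10^(7.04 − 7.57) = 0.2951; fraction as HOCl = 1/(1 + 0.2951) = 0.7721.
Free chlorine required for 2.87 ppm HOCl: 2.87 / 0.7721 = 3.717 ppm.
FC to add: 3.717 − 0.3 = 3.417 mg/L as Cl₂.
Cl₂ equivalent: 3.417 mg/L × 938,680 L = 3207 g.
Product at 62.5% available Cl: 3207 / 0.625 = 5132 g.

5.13 kg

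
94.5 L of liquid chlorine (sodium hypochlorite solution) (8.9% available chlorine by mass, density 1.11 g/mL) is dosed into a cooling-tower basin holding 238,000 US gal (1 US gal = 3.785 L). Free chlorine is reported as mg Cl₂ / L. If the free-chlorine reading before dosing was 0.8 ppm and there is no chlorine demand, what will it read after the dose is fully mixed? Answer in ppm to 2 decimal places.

11.16 ppm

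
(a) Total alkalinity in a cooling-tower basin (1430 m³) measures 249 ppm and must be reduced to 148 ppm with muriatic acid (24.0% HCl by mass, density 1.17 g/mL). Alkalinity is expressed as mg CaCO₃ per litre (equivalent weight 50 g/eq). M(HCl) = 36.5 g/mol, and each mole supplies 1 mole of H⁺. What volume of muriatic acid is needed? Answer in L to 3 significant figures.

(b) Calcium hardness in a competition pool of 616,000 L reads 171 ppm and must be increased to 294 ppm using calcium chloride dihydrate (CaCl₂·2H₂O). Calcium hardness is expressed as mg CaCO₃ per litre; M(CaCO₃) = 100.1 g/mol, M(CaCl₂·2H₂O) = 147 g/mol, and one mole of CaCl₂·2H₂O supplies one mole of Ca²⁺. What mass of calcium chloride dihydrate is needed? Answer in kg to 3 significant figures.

(a) Volume: 1430 m³ = 1,430,000 L.
(a) Alkalinity to neutralize: (249 − 148) = 101 mg/L as CaCO₃ × 1,430,000 L = 144,400 g as CaCO₃.
(a) Equivalents of H⁺ required: 144,400 ÷ 50 g/eq = 2889 eq = 2889 mol HCl.
(a) Mass of HCl: 2889 × 36.5 = 105,400 g.
(a) Mass of 24.0% solution: 105,400 / 0.24 = 439,300 g.
(a) Volume: 439,300 g ÷ 1.17 g/mL = 375,500 mL.

(b) Hardness to add: (294 − 171) = 123 mg/L as CaCO₃ × 616,000 L = 75,770 g as CaCO₃.
(b) Moles of Ca²⁺ (1 mol Ca²⁺ ≡ 1 mol CaCO₃): 75,770 / 100.1 g/mol = 756.9 mol.
(b) Mass of CaCl₂·2H₂O: 756.9 × 147 = 111,300 g.

(a) 375 L; (b) 111 kg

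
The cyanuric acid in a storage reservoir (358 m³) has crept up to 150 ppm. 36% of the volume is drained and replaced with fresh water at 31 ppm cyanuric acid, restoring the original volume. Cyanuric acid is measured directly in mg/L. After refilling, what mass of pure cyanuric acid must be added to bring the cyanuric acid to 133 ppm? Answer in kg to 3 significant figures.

9.25 kg

Volume: 358 m³ = 358,000 L.
After draining 36% and refilling: 150 × 0.64 + 31 × 0.36 = 107.16 ppm.
Deficit to target: 133 − 107.16 = 25.84 mg/L.
Mass: 25.84 mg/L × 358,000 L = 9251 g cyanuric acid.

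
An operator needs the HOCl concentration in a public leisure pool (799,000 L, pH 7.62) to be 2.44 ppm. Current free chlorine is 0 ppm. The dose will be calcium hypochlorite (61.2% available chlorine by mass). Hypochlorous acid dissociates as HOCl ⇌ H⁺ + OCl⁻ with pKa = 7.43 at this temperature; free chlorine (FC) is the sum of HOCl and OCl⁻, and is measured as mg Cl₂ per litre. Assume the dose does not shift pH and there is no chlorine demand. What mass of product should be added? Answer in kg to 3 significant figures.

8.12 kg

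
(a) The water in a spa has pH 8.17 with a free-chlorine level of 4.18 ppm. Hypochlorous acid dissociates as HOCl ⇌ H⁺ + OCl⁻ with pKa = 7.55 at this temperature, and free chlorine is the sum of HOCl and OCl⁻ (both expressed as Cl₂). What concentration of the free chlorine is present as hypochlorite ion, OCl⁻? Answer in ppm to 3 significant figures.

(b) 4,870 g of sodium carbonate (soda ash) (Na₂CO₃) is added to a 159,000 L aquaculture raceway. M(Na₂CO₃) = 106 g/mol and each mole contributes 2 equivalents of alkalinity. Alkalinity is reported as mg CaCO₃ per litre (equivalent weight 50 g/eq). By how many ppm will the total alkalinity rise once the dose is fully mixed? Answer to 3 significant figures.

(a) [OCl⁻]/[HOCl] = 10^(pH − pKa) = 10^(8.17 − 7.55) = 10^0.62 = 4.169.
(a) Fraction as HOCl = 1 / (1 + 4.169) = 0.1935.
(a) OCl⁻ = (1 − 0.1935) × 4.18 ppm = 3.371 ppm.

(b) Moles of Na₂CO₃: 4,870 g ÷ 106 g/mol = 45.94 mol → 91.89 eq of alkalinity.
(b) As CaCO₃: 91.89 eq × 50 g/eq = 4594 g.
(b) Rise: 4594 g / 159,000 L × 1000 = 28.9 mg/L.

(a) 3.37 ppm; (b) 28.9 ppm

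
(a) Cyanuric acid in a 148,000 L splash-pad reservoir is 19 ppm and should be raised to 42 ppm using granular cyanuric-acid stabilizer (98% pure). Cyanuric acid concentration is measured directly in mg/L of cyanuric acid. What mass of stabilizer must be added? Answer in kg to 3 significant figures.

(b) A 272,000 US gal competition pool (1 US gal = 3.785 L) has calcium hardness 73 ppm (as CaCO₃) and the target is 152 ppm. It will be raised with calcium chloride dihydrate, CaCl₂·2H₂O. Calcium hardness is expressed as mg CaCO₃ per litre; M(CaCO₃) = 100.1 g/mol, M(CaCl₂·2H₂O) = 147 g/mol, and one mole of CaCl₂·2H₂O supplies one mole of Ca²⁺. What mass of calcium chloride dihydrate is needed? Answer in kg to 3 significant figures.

(a) CYA to add: (42 − 19) = 23 mg/L × 148,000 L = 3404 g cyanuric acid.
(a) At 98% purity: 3404 / 0.98 = 3473 g product.

(b) Volume: 272,000 US gal × 3.785 L/gal = 1,029,520 L.
(b) Hardness to add: (152 − 73) = 79 mg/L as CaCO₃ × 1,029,520 L = 81,330 g as CaCO₃.
(b) Moles of Ca²⁺ (1 mol Ca²⁺ ≡ 1 mol CaCO₃): 81,330 / 100.1 g/mol = 812.5 mol.
(b) Mass of CaCl₂·2H₂O: 812.5 × 147 = 119,400 g.

(a) 3.47 kg; (b) 119 kg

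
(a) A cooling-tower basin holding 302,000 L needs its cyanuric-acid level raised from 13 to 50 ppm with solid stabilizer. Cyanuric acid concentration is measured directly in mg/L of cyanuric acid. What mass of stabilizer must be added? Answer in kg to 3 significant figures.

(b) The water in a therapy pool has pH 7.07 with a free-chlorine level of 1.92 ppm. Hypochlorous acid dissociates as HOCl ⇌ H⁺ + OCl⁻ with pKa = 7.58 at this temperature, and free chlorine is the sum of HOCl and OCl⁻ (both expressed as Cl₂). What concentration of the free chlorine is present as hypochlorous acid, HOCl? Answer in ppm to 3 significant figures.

(a) CYA to add: (50 − 13) = 37 mg/L × 302,000 L = 11,170 g cyanuric acid.

(b) [OCl⁻]/[HOCl] = 10^(pH − pKa) = 10^(7.07 − 7.58) = 10^-0.51 = 0.309.
(b) Fraction as HOCl = 1 / (1 + 0.309) = 0.7639.
(b) HOCl = 0.7639 × 1.92 ppm = 1.467 ppm.

(a) 11.2 kg; (b) 1.47 ppm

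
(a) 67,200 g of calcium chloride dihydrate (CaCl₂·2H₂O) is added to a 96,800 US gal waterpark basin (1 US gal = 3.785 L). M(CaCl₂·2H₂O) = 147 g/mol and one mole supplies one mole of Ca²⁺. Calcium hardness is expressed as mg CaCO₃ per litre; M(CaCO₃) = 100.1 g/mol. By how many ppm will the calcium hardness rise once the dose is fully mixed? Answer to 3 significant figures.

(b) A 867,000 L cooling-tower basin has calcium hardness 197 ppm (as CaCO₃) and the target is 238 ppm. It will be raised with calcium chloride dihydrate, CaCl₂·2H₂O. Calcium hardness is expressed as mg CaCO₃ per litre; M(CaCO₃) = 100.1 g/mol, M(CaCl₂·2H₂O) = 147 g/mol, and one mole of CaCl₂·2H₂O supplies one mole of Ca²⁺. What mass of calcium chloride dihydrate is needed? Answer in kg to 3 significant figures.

(a) Volume: 96,800 US gal × 3.785 L/gal = 366,388 L.
(a) Moles of Ca²⁺: 67,200 g ÷ 147 g/mol = 457.1 mol.
(a) As CaCO₃: 457.1 mol × 100.1 g/mol = 45,760 g.
(a) Rise: 45,760 g / 366,388 L × 1000 = 124.9 mg/L.

(b) Hardness to add: (238 − 197) = 41 mg/L as CaCO₃ × 867,000 L = 35,550 g as CaCO₃.
(b) Moles of Ca²⁺ (1 mol Ca²⁺ ≡ 1 mol CaCO₃): 35,550 / 100.1 g/mol = 355.1 mol.
(b) Mass of CaCl₂·2H₂O: 355.1 × 147 = 52,200 g.

(a) 125 ppm; (b) 52.2 kg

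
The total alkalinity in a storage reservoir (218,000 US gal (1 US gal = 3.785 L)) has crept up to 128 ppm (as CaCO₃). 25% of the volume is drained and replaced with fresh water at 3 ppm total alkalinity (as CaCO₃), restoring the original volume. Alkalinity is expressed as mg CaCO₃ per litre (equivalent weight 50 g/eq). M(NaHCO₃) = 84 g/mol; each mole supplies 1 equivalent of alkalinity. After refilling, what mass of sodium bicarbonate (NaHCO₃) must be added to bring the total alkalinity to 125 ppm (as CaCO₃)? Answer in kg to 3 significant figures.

39.2 kg

Volume: 218,000 US gal × 3.785 L/gal = 825,130 L.
After draining 25% and refilling: 128 × 0.75 + 3 × 0.25 = 96.75 ppm.
Deficit to target: 125 − 96.75 = 28.25 mg/L.
As CaCO₃: 28.25 mg/L × 825,130 L = 23,310 g; ÷ 50 g/eq ÷ 1 = 466.2 mol NaHCO₃.
Mass: 466.2 × 84 = 39,160 g.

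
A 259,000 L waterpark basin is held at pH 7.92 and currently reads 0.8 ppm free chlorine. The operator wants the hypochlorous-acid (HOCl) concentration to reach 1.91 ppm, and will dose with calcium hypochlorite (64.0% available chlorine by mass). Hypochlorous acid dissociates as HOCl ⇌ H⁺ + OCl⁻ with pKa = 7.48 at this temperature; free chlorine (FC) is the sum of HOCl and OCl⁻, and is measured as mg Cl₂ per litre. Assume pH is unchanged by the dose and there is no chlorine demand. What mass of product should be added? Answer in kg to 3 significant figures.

2.58 kg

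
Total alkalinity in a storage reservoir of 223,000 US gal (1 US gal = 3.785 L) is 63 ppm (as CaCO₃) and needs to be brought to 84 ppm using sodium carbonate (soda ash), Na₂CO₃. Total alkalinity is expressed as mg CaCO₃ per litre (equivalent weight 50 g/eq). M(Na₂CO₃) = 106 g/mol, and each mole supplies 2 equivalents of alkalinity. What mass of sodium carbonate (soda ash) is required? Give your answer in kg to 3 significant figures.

Volume: 223,000 US gal × 3.785 L/gal = 844,055 L.
Alkalinity to add: (84 − 63) = 21 mg/L as CaCO₃ × 844,055 L = 17,730 g as CaCO₃.
Equivalents: 17,730 g ÷ 50 g/eq = 354.5 eq.
Each mole of Na₂CO₃ supplies 2 eq, so 354.5 / 2 = 177.3 mol.
Mass: 177.3 mol × 106 g/mol = 18,790 g.

18.8 kg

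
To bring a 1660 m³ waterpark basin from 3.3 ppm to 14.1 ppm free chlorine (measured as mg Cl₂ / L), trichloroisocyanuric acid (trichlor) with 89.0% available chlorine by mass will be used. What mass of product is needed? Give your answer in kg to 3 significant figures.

Volume: 1660 m³ = 1,660,000 L.
Chlorine deficit: 14.1 − 3.3 = 10.8 ppm = 10.8 mg/L as Cl₂.
Cl₂ equivalent needed: 10.8 mg/L × 1,660,000 L = 17,930,000 mg = 17,930 g.
Product at 89.0% available chlorine: 17,930 / 0.89 = 20,140 g.

20.1 kg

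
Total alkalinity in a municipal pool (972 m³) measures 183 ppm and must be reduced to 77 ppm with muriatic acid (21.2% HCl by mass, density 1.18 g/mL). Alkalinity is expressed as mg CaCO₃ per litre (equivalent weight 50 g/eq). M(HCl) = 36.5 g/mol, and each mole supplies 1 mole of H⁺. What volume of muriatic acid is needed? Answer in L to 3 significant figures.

301 L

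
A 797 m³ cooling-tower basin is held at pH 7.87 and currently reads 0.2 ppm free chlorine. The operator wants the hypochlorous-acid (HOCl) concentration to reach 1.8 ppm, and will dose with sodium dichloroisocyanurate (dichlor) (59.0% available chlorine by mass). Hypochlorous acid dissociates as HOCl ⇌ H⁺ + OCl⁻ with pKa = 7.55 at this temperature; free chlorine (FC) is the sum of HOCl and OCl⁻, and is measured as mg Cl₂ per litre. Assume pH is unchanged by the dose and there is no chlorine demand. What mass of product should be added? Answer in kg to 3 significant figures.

7.24 kg

Volume: 797 m³ = 797,000 L.
[OCl⁻]/[HOCl] = 10^(pH − pKa) = 10^(7.87 − 7.55) = 2.089; fraction as HOCl = 1/(1 + 2.089) = 0.3237.
Free chlorine required for 1.8 ppm HOCl: 1.8 / 0.3237 = 5.561 ppm.
FC to add: 5.561 − 0.2 = 5.361 mg/L as Cl₂.
Cl₂ equivalent: 5.361 mg/L × 797,000 L = 4273 g.
Product at 59.0% available Cl: 4273 / 0.59 = 7242 g.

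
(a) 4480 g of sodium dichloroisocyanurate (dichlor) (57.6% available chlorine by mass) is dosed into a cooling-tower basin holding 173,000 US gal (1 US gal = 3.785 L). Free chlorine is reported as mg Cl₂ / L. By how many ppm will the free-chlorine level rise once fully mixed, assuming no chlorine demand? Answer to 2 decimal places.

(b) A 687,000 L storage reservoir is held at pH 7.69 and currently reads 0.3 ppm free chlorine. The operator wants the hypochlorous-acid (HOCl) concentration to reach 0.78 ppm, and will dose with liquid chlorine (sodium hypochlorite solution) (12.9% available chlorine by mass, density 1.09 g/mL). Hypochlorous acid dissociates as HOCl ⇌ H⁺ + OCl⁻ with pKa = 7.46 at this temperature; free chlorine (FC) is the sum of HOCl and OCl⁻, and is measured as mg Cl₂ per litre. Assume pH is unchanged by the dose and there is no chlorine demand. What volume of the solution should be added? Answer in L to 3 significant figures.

(a) 3.94 ppm; (b) 8.82 L

(a) Volume: 173,000 US gal × 3.785 L/gal = 654,805 L.
(a) Available chlorine delivered: 4480 g × 0.576 = 2580 g as Cl₂.
(a) Concentration rise: 2580 g / 654,805 L = 3.941 mg/L = 3.94 ppm.

(b) [OCl⁻]/[HOCl] = 10^(pH − pKa) = 10^(7.69 − 7.46) = 1.698; fraction as HOCl = 1/(1 + 1.698) = 0.3706.
(b) Free chlorine required for 0.78 ppm HOCl: 0.78 / 0.3706 = 2.105 ppm.
(b) FC to add: 2.105 − 0.3 = 1.805 mg/L as Cl₂.
(b) Cl₂ equivalent: 1.805 mg/L × 687,000 L = 1240 g.
(b) Product at 12.9% available Cl: 1240 / 0.129 = 9611 g.
(b) Volume: 9611 g ÷ 1.09 g/mL = 8817 mL.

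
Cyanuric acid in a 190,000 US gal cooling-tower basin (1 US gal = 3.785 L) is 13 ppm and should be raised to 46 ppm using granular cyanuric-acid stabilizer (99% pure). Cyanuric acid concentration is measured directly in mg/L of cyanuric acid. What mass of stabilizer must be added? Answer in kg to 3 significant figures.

24.0 kg

Volume: 190,000 US gal × 3.785 L/gal = 719,150 L.
CYA to add: (46 − 13) = 33 mg/L × 719,150 L = 23,730 g cyanuric acid.
At 99% purity: 23,730 / 0.99 = 23,970 g product.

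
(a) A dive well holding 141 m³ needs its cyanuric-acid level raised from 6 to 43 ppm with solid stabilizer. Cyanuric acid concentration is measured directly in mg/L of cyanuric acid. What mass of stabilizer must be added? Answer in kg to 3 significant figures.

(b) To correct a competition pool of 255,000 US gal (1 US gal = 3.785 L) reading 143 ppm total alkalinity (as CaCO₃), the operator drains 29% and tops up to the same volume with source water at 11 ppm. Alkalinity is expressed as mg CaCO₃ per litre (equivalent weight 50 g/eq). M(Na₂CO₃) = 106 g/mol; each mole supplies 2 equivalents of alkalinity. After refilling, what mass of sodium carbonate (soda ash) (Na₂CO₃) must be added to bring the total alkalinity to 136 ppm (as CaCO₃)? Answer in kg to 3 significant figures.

(a) Volume: 141 m³ = 141,000 L.
(a) CYA to add: (43 − 6) = 37 mg/L × 141,000 L = 5217 g cyanuric acid.

(b) Volume: 255,000 US gal × 3.785 L/gal = 965,175 L.
(b) After draining 29% and refilling: 143 × 0.71 + 11 × 0.29 = 104.72 ppm.
(b) Deficit to target: 136 − 104.72 = 31.28 mg/L.
(b) As CaCO₃: 31.28 mg/L × 965,175 L = 30,190 g; ÷ 50 g/eq ÷ 2 = 301.9 mol Na₂CO₃.
(b) Mass: 301.9 × 106 = 32,000 g.

(a) 5.22 kg; (b) 32.0 kg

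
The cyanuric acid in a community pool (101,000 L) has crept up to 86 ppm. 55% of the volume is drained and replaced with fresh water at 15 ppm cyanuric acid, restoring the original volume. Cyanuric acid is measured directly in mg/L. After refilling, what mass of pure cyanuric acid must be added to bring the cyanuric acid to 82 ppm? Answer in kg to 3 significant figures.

3.54 kg

After draining 55% and refilling: 86 × 0.45 + 15 × 0.55 = 46.95 ppm.
Deficit to target: 82 − 46.95 = 35.05 mg/L.
Mass: 35.05 mg/L × 101,000 L = 3540 g cyanuric acid.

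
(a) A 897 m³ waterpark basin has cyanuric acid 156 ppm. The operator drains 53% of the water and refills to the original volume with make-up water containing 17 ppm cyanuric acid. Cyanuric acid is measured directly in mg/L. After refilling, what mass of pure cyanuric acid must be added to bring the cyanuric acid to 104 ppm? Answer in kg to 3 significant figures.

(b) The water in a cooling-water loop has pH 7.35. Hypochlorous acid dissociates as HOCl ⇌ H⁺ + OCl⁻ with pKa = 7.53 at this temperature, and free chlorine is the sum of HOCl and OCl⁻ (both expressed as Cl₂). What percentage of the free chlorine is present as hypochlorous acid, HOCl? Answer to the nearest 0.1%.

(a) 19.4 kg; (b) 60.2%

(a) Volume: 897 m³ = 897,000 L.
(a) After draining 53% and refilling: 156 × 0.47 + 17 × 0.53 = 82.33 ppm.
(a) Deficit to target: 104 − 82.33 = 21.67 mg/L.
(a) Mass: 21.67 mg/L × 897,000 L = 19,440 g cyanuric acid.

(b) [OCl⁻]/[HOCl] = 10^(pH − pKa) = 10^(7.35 − 7.53) = 10^-0.18 = 0.6607.
(b) Fraction as HOCl = 1 / (1 + 0.6607) = 0.6022.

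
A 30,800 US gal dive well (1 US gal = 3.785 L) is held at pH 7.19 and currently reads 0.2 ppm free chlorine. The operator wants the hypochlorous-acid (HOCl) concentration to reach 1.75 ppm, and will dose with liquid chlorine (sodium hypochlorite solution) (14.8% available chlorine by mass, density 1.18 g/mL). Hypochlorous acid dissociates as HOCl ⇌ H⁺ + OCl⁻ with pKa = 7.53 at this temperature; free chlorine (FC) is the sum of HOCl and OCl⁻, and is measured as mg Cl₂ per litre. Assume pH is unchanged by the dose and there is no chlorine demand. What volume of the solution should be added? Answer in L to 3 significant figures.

1.57 L

Volume: 30,800 US gal × 3.785 L/gal = 116,578 L.
[OCl⁻]/[HOCl] = 10^(pH − pKa) = 10^(7.19 − 7.53) = 0.4571; fraction as HOCl = 1/(1 + 0.4571) = 0.6863.
Free chlorine required for 1.75 ppm HOCl: 1.75 / 0.6863 = 2.55 ppm.
FC to add: 2.55 − 0.2 = 2.35 mg/L as Cl₂.
Cl₂ equivalent: 2.35 mg/L × 116,578 L = 273.9 g.
Product at 14.8% available Cl: 273.9 / 0.148 = 1851 g.
Volume: 1851 g ÷ 1.18 g/mL = 1569 mL.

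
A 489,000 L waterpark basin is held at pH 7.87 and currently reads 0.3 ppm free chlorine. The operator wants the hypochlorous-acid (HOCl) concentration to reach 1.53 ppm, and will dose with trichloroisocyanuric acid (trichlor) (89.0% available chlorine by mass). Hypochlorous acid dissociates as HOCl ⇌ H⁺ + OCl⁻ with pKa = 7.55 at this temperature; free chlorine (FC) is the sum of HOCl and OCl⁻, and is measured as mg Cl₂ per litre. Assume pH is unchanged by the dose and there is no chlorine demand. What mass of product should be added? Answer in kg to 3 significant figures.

2.43 kg

[OCl⁻]/[HOCl] = 10^(pH − pKa) = 10^(7.87 − 7.55) = 2.089; fraction as HOCl = 1/(1 + 2.089) = 0.3237.
Free chlorine required for 1.53 ppm HOCl: 1.53 / 0.3237 = 4.727 ppm.
FC to add: 4.727 − 0.3 = 4.427 mg/L as Cl₂.
Cl₂ equivalent: 4.427 mg/L × 489,000 L = 2165 g.
Product at 89.0% available Cl: 2165 / 0.89 = 2432 g.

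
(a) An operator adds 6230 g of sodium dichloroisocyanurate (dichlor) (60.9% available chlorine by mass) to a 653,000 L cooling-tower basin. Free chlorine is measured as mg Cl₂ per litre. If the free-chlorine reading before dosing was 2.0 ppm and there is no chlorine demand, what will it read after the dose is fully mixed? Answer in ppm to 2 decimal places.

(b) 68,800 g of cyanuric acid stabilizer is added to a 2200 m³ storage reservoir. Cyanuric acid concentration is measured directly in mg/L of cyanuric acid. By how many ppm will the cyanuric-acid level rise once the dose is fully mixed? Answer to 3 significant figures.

(a) 7.81 ppm; (b) 31.3 ppm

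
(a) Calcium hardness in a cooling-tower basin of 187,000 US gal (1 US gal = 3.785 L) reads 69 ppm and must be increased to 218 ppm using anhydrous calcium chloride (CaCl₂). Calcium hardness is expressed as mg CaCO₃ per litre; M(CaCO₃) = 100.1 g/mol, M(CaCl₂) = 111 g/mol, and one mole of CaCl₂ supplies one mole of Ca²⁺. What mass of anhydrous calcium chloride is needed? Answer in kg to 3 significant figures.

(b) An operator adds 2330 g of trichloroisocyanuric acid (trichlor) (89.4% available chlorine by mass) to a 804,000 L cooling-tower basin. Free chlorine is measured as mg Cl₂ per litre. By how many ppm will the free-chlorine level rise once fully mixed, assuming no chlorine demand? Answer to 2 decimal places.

(a) 117 kg; (b) 2.59 ppm

(a) Volume: 187,000 US gal × 3.785 L/gal = 707,795 L.
(a) Hardness to add: (218 − 69) = 149 mg/L as CaCO₃ × 707,795 L = 105,500 g as CaCO₃.
(a) Moles of Ca²⁺ (1 mol Ca²⁺ ≡ 1 mol CaCO₃): 105,500 / 100.1 g/mol = 1054 mol.
(a) Mass of CaCl₂: 1054 × 111 = 116,900 g.

(b) Available chlorine delivered: 2330 g × 0.894 = 2083 g as Cl₂.
(b) Concentration rise: 2083 g / 804,000 L = 2.591 mg/L = 2.59 ppm.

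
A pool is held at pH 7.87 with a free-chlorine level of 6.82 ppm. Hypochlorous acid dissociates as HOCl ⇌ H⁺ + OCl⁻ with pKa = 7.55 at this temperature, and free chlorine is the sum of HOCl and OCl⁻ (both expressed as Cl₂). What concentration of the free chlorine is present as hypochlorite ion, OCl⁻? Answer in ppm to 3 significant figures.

4.61 ppm

[OCl⁻]/[HOCl] = 10^(pH − pKa) = 10^(7.87 − 7.55) = 10^0.32 = 2.089.
Fraction as HOCl = 1 / (1 + 2.089) = 0.3237.
OCl⁻ = (1 − 0.3237) × 6.82 ppm = 4.612 ppm.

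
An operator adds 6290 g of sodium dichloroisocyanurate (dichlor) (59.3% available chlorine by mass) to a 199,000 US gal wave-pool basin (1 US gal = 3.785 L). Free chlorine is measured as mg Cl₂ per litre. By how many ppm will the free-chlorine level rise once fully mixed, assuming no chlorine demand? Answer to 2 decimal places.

4.95 ppm

Volume: 199,000 US gal × 3.785 L/gal = 753,215 L.
Available chlorine delivered: 6290 g × 0.593 = 3730 g as Cl₂.
Concentration rise: 3730 g / 753,215 L = 4.952 mg/L = 4.95 ppm.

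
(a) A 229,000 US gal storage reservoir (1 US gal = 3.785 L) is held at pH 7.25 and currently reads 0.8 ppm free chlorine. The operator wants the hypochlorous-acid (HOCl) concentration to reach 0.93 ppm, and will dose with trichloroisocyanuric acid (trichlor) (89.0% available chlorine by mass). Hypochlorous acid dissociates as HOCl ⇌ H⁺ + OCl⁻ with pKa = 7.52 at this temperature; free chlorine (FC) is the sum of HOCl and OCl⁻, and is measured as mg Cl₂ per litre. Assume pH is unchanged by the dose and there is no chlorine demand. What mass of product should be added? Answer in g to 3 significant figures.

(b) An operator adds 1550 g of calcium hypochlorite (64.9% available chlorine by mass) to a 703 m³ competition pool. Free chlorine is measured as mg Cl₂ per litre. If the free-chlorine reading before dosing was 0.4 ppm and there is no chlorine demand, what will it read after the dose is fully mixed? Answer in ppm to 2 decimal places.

(a) Volume: 229,000 US gal × 3.785 L/gal = 866,765 L.
(a) [OCl⁻]/[HOCl] = 10^(pH − pKa) = 10^(7.25 − 7.52) = 0.537; fraction as HOCl = 1/(1 + 0.537) = 0.6506.
(a) Free chlorine required for 0.93 ppm HOCl: 0.93 / 0.6506 = 1.429 ppm.
(a) FC to add: 1.429 − 0.8 = 0.6294 mg/L as Cl₂.
(a) Cl₂ equivalent: 0.6294 mg/L × 866,765 L = 545.6 g.
(a) Product at 89.0% available Cl: 545.6 / 0.89 = 613 g.

(b) Volume: 703 m³ = 703,000 L.
(b) Available chlorine delivered: 1550 g × 0.649 = 1006 g as Cl₂.
(b) Concentration rise: 1006 g / 703,000 L = 1.431 mg/L = 1.43 ppm.
(b) Final FC: 0.4 + 1.43 = 1.83 ppm.

(a) 613 g; (b) 1.83 ppm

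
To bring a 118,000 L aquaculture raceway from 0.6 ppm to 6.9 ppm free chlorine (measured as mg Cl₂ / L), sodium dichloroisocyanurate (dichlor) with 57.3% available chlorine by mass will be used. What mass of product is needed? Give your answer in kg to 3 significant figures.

Chlorine deficit: 6.9 − 0.6 = 6.3 ppm = 6.3 mg/L as Cl₂.
Cl₂ equivalent needed: 6.3 mg/L × 118,000 L = 743,400 mg = 743.4 g.
Product at 57.3% available chlorine: 743.4 / 0.573 = 1297 g.

1.30 kg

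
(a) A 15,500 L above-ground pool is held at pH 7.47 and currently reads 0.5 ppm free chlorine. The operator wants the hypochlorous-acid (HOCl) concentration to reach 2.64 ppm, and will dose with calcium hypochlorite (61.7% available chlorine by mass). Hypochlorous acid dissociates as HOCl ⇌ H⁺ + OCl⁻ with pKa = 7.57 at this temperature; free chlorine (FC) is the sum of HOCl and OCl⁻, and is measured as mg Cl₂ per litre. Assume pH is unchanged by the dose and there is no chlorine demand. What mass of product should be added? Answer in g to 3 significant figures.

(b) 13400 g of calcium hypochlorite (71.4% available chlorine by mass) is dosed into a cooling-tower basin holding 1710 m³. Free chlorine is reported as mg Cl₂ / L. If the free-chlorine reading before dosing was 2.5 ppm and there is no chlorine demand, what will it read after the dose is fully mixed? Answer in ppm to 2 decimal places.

(a) [OCl⁻]/[HOCl] = 10^(pH − pKa) = 10^(7.47 − 7.57) = 0.7943; fraction as HOCl = 1/(1 + 0.7943) = 0.5573.
(a) Free chlorine required for 2.64 ppm HOCl: 2.64 / 0.5573 = 4.737 ppm.
(a) FC to add: 4.737 − 0.5 = 4.237 mg/L as Cl₂.
(a) Cl₂ equivalent: 4.237 mg/L × 15,500 L = 65.67 g.
(a) Product at 61.7% available Cl: 65.67 / 0.617 = 106.4 g.

(b) Volume: 1710 m³ = 1,710,000 L.
(b) Available chlorine delivered: 13,400 g × 0.714 = 9568 g as Cl₂.
(b) Concentration rise: 9568 g / 1,710,000 L = 5.595 mg/L = 5.60 ppm.
(b) Final FC: 2.5 + 5.60 = 8.10 ppm.

(a) 106 g; (b) 8.10 ppm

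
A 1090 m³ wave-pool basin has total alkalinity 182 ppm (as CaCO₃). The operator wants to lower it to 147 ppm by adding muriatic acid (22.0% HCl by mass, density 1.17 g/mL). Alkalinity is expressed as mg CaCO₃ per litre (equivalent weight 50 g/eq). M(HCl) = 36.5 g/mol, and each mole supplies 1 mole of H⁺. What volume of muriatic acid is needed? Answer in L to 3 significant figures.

Volume: 1090 m³ = 1,090,000 L.
Alkalinity to neutralize: (182 − 147) = 35 mg/L as CaCO₃ × 1,090,000 L = 38,150 g as CaCO₃.
Equivalents of H⁺ required: 38,150 ÷ 50 g/eq = 763 eq = 763 mol HCl.
Mass of HCl: 763 × 36.5 = 27,850 g.
Mass of 22.0% solution: 27,850 / 0.22 = 126,600 g.
Volume: 126,600 g ÷ 1.17 g/mL = 108,200 mL.

108 L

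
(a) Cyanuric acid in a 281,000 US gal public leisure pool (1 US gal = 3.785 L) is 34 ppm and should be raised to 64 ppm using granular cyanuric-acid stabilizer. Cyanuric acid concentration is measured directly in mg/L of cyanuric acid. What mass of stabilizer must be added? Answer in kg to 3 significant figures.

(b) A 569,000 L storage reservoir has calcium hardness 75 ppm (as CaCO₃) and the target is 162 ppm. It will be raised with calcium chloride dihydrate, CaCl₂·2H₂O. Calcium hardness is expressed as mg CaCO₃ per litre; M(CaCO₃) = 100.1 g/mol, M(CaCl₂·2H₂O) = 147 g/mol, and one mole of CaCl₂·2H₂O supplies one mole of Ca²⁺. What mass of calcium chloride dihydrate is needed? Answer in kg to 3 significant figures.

(a) 31.9 kg; (b) 72.7 kg

(a) Volume: 281,000 US gal × 3.785 L/gal = 1,063,585 L.
(a) CYA to add: (64 − 34) = 30 mg/L × 1,063,585 L = 31,910 g cyanuric acid.

(b) Hardness to add: (162 − 75) = 87 mg/L as CaCO₃ × 569,000 L = 49,500 g as CaCO₃.
(b) Moles of Ca²⁺ (1 mol Ca²⁺ ≡ 1 mol CaCO₃): 49,500 / 100.1 g/mol = 494.5 mol.
(b) Mass of CaCl₂·2H₂O: 494.5 × 147 = 72,700 g.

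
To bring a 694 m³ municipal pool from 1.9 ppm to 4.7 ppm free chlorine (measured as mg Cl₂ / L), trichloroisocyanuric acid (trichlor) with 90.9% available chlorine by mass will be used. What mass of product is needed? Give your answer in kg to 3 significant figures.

2.14 kg

Volume: 694 m³ = 694,000 L.
Chlorine deficit: 4.7 − 1.9 = 2.8 ppm = 2.8 mg/L as Cl₂.
Cl₂ equivalent needed: 2.8 mg/L × 694,000 L = 1,943,000 mg = 1943 g.
Product at 90.9% available chlorine: 1943 / 0.909 = 2138 g.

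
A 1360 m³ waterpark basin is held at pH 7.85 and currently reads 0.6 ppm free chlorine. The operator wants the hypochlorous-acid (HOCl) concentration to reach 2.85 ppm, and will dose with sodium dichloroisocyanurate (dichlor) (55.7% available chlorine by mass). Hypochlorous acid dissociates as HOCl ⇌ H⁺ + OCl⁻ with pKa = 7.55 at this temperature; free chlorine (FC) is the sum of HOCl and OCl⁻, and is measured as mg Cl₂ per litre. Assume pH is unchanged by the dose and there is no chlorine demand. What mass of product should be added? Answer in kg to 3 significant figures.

Volume: 1360 m³ = 1,360,000 L.
[OCl⁻]/[HOCl] = 10^(pH − pKa) = 10^(7.85 − 7.55) = 1.995; fraction as HOCl = 1/(1 + 1.995) = 0.3339.
Free chlorine required for 2.85 ppm HOCl: 2.85 / 0.3339 = 8.536 ppm.
FC to add: 8.536 − 0.6 = 7.936 mg/L as Cl₂.
Cl₂ equivalent: 7.936 mg/L × 1,360,000 L = 10,790 g.
Product at 55.7% available Cl: 10,790 / 0.557 = 19,380 g.

19.4 kg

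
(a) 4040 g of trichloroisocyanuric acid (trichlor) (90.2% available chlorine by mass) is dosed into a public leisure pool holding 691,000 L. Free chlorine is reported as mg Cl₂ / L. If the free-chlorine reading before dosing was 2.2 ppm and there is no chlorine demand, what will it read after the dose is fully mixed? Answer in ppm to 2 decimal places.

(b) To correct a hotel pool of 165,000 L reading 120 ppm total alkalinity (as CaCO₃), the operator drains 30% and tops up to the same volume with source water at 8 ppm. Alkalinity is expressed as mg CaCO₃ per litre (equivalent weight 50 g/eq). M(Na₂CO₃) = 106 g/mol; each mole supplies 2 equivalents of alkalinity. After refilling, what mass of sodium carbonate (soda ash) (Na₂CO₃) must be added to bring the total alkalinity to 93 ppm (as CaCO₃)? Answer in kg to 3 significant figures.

(a) Available chlorine delivered: 4040 g × 0.902 = 3644 g as Cl₂.
(a) Concentration rise: 3644 g / 691,000 L = 5.274 mg/L = 5.27 ppm.
(a) Final FC: 2.2 + 5.27 = 7.47 ppm.

(b) After draining 30% and refilling: 120 × 0.70 + 8 × 0.30 = 86.4 ppm.
(b) Deficit to target: 93 − 86.4 = 6.6 mg/L.
(b) As CaCO₃: 6.6 mg/L × 165,000 L = 1089 g; ÷ 50 g/eq ÷ 2 = 10.89 mol Na₂CO₃.
(b) Mass: 10.89 × 106 = 1154 g.

(a) 7.47 ppm; (b) 1.15 kg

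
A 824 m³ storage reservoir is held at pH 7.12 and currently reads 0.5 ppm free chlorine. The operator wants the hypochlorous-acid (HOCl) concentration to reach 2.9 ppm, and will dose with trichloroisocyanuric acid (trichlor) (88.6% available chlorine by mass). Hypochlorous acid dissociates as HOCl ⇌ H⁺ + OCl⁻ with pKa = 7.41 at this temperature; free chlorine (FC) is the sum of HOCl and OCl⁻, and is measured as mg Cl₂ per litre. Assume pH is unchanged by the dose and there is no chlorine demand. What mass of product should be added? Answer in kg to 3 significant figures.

Volume: 824 m³ = 824,000 L.
[OCl⁻]/[HOCl] = 10^(pH − pKa) = 10^(7.12 − 7.41) = 0.5129; fraction as HOCl = 1/(1 + 0.5129) = 0.661.
Free chlorine required for 2.9 ppm HOCl: 2.9 / 0.661 = 4.387 ppm.
FC to add: 4.387 − 0.5 = 3.887 mg/L as Cl₂.
Cl₂ equivalent: 3.887 mg/L × 824,000 L = 3203 g.
Product at 88.6% available Cl: 3203 / 0.886 = 3615 g.

3.62 kg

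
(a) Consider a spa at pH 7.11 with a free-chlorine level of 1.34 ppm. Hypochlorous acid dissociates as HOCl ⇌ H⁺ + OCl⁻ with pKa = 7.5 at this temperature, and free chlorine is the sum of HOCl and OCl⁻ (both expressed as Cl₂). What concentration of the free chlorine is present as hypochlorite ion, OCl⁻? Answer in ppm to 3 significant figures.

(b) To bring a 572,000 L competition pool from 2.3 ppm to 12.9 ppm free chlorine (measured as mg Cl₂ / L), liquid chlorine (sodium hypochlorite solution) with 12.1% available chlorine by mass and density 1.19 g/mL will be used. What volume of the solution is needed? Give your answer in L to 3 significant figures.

(a) 0.388 ppm; (b) 42.1 L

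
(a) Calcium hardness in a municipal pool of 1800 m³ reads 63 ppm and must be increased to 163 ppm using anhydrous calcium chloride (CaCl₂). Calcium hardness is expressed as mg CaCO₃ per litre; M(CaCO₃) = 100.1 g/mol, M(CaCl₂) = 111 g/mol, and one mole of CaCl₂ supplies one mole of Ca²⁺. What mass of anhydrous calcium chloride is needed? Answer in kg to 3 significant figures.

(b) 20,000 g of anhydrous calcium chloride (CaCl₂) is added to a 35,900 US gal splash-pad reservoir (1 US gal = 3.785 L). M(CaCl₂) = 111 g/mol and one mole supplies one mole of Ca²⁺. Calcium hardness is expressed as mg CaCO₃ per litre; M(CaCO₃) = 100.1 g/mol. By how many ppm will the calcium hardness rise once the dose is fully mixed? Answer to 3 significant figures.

(a) Volume: 1800 m³ = 1,800,000 L.
(a) Hardness to add: (163 − 63) = 100 mg/L as CaCO₃ × 1,800,000 L = 180,000 g as CaCO₃.
(a) Moles of Ca²⁺ (1 mol Ca²⁺ ≡ 1 mol CaCO₃): 180,000 / 100.1 g/mol = 1798 mol.
(a) Mass of CaCl₂: 1798 × 111 = 199,600 g.

(b) Volume: 35,900 US gal × 3.785 L/gal = 135,882 L.
(b) Moles of Ca²⁺: 20,000 g ÷ 111 g/mol = 180.2 mol.
(b) As CaCO₃: 180.2 mol × 100.1 g/mol = 18,040 g.
(b) Rise: 18,040 g / 135,882 L × 1000 = 132.7 mg/L.

(a) 200 kg; (b) 133 ppm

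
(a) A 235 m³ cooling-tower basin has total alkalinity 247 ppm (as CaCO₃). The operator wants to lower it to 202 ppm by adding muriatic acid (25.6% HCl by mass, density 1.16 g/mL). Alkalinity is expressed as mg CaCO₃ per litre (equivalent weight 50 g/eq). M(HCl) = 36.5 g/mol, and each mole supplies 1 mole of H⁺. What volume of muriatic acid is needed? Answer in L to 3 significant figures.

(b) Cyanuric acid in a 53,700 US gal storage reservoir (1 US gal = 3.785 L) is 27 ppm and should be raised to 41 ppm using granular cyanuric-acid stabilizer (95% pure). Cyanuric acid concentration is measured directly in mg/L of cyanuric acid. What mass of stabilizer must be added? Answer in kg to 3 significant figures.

(a) 26.0 L; (b) 3.00 kg

(a) Volume: 235 m³ = 235,000 L.
(a) Alkalinity to neutralize: (247 − 202) = 45 mg/L as CaCO₃ × 235,000 L = 10,580 g as CaCO₃.
(a) Equivalents of H⁺ required: 10,580 ÷ 50 g/eq = 211.5 eq = 211.5 mol HCl.
(a) Mass of HCl: 211.5 × 36.5 = 7720 g.
(a) Mass of 25.6% solution: 7720 / 0.256 = 30,160 g.
(a) Volume: 30,160 g ÷ 1.16 g/mL = 26,000 mL.

(b) Volume: 53,700 US gal × 3.785 L/gal = 203,254 L.
(b) CYA to add: (41 − 27) = 14 mg/L × 203,254 L = 2846 g cyanuric acid.
(b) At 95% purity: 2846 / 0.95 = 2995 g product.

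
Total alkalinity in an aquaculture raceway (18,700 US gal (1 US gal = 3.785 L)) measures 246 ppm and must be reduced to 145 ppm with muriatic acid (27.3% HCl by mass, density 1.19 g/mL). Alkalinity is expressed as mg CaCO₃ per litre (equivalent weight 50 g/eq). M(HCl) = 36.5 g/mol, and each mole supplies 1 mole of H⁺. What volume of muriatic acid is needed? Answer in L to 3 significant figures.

Volume: 18,700 US gal × 3.785 L/gal = 70,780 L.
Alkalinity to neutralize: (246 − 145) = 101 mg/L as CaCO₃ × 70,780 L = 7149 g as CaCO₃.
Equivalents of H⁺ required: 7149 ÷ 50 g/eq = 143 eq = 143 mol HCl.
Mass of HCl: 143 × 36.5 = 5219 g.
Mass of 27.3% solution: 5219 / 0.273 = 19,120 g.
Volume: 19,120 g ÷ 1.19 g/mL = 16,060 mL.

16.1 L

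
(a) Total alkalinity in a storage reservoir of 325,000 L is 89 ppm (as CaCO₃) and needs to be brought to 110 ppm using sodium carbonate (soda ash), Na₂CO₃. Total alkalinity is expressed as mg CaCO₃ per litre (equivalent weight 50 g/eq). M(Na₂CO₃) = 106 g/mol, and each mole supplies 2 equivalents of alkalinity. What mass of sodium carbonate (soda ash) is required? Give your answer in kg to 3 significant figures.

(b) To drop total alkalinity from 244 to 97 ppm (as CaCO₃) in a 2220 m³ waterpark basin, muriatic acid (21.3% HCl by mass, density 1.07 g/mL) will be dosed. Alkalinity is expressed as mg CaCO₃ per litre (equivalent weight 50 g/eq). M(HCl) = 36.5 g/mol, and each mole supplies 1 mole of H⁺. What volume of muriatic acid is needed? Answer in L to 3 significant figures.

(a) 7.23 kg; (b) 1,050 L

(a) Alkalinity to add: (110 − 89) = 21 mg/L as CaCO₃ × 325,000 L = 6825 g as CaCO₃.
(a) Equivalents: 6825 g ÷ 50 g/eq = 136.5 eq.
(a) Each mole of Na₂CO₃ supplies 2 eq, so 136.5 / 2 = 68.25 mol.
(a) Mass: 68.25 mol × 106 g/mol = 7234 g.

(b) Volume: 2220 m³ = 2,220,000 L.
(b) Alkalinity to neutralize: (244 − 97) = 147 mg/L as CaCO₃ × 2,220,000 L = 326,300 g as CaCO₃.
(b) Equivalents of H⁺ required: 326,300 ÷ 50 g/eq = 6527 eq = 6527 mol HCl.
(b) Mass of HCl: 6527 × 36.5 = 238,200 g.
(b) Mass of 21.3% solution: 238,200 / 0.213 = 1,118,000 g.
(b) Volume: 1,118,000 g ÷ 1.07 g/mL = 1,045,000 mL.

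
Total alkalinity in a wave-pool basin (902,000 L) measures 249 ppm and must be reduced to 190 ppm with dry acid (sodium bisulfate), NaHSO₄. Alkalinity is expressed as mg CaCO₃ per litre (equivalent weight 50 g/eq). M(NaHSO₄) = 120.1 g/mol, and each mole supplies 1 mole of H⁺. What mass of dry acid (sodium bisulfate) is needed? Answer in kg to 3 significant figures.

Alkalinity to neutralize: (249 − 190) = 59 mg/L as CaCO₃ × 902,000 L = 53,220 g as CaCO₃.
Equivalents of H⁺ required: 53,220 ÷ 50 g/eq = 1064 eq = 1064 mol NaHSO₄.
Mass of NaHSO₄: 1064 × 120.1 = 127,800 g.

128 kg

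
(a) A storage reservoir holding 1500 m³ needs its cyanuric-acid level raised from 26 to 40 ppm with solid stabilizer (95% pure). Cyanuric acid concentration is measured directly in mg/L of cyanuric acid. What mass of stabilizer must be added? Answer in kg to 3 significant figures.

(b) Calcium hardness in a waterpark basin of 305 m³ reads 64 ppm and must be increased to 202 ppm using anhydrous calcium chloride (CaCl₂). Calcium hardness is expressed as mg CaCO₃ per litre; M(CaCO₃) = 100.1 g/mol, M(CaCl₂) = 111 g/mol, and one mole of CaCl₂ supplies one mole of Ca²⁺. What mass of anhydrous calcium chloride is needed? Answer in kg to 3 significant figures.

(a) Volume: 1500 m³ = 1,500,000 L.
(a) CYA to add: (40 − 26) = 14 mg/L × 1,500,000 L = 21,000 g cyanuric acid.
(a) At 95% purity: 21,000 / 0.95 = 22,110 g product.

(b) Volume: 305 m³ = 305,000 L.
(b) Hardness to add: (202 − 64) = 138 mg/L as CaCO₃ × 305,000 L = 42,090 g as CaCO₃.
(b) Moles of Ca²⁺ (1 mol Ca²⁺ ≡ 1 mol CaCO₃): 42,090 / 100.1 g/mol = 420.5 mol.
(b) Mass of CaCl₂: 420.5 × 111 = 46,670 g.

(a) 22.1 kg; (b) 46.7 kg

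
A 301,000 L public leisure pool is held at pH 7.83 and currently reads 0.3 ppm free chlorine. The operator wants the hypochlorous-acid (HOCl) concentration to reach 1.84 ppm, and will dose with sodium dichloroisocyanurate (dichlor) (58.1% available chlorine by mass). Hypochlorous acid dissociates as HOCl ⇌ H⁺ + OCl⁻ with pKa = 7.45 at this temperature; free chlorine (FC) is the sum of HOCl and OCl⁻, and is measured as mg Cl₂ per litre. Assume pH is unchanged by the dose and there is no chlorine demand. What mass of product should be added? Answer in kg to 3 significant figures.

3.08 kg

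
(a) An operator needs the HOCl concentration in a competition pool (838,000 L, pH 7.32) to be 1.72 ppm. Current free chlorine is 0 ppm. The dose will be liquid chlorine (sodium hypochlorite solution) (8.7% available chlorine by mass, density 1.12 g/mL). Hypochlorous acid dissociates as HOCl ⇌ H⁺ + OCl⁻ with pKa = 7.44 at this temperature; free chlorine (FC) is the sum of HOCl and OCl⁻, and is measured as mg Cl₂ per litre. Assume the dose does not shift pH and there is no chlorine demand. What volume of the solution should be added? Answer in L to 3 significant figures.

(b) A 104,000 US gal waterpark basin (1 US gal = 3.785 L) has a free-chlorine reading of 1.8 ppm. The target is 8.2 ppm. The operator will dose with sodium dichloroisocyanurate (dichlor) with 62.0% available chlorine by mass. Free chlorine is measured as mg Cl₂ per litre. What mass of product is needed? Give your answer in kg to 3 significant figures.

(a) [OCl⁻]/[HOCl] = 10^(pH − pKa) = 10^(7.32 − 7.44) = 0.7586; fraction as HOCl = 1/(1 + 0.7586) = 0.5686.
(a) Free chlorine required for 1.72 ppm HOCl: 1.72 / 0.5686 = 3.025 ppm.
(a) FC to add: 3.025 − 0 = 3.025 mg/L as Cl₂.
(a) Cl₂ equivalent: 3.025 mg/L × 838,000 L = 2535 g.
(a) Product at 8.7% available Cl: 2535 / 0.087 = 29,130 g.
(a) Volume: 29,130 g ÷ 1.12 g/mL = 26,010 mL.

(b) Volume: 104,000 US gal × 3.785 L/gal = 393,640 L.
(b) Chlorine deficit: 8.2 − 1.8 = 6.4 ppm = 6.4 mg/L as Cl₂.
(b) Cl₂ equivalent needed: 6.4 mg/L × 393,640 L = 2,519,000 mg = 2519 g.
(b) Product at 62.0% available chlorine: 2519 / 0.62 = 4063 g.

(a) 26.0 L; (b) 4.06 kg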